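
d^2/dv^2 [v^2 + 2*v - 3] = 2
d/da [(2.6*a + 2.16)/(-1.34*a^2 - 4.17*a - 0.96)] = (3.484*a^2 + 5.7888*a + 6.5112)/(1.7956*a^4 + 11.1756*a^3 + 19.9617*a^2 + 8.0064*a + 0.9216)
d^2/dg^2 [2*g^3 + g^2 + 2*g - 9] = 12*g + 2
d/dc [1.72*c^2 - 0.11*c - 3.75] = 3.44*c - 0.11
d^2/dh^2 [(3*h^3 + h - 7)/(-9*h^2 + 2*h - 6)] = 2*(69*h^3 + 1809*h^2 - 540*h - 362)/(729*h^6 - 486*h^5 + 1566*h^4 - 656*h^3 + 1044*h^2 - 216*h + 216)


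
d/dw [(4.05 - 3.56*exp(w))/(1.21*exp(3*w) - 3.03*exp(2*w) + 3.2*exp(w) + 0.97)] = (8.6152*exp(3*w) - 25.4883*exp(2*w) + 24.543*exp(w) - 16.4132)*exp(w)/(1.4641*exp(6*w) - 7.3326*exp(5*w) + 16.9249*exp(4*w) - 17.0446*exp(3*w) + 4.3618*exp(2*w) + 6.208*exp(w) + 0.9409)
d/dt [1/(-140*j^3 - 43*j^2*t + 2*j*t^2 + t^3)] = (43*j^2 - 4*j*t - 3*t^2)/(140*j^3 + 43*j^2*t - 2*j*t^2 - t^3)^2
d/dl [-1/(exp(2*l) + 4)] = 2*exp(2*l)/(exp(2*l) + 4)^2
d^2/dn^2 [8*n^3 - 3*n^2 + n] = 48*n - 6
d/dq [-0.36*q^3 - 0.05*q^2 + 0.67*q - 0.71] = -1.08*q^2 - 0.1*q + 0.67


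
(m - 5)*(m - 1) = m^2 - 6*m + 5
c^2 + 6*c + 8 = (c + 2)*(c + 4)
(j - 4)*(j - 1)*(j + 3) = j^3 - 2*j^2 - 11*j + 12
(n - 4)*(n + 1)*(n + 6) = n^3 + 3*n^2 - 22*n - 24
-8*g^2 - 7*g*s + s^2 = (-8*g + s)*(g + s)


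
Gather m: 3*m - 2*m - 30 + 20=m - 10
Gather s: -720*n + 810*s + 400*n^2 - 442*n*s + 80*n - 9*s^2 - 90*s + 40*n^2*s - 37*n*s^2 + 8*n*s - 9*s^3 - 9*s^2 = 400*n^2 - 640*n - 9*s^3 + s^2*(-37*n - 18) + s*(40*n^2 - 434*n + 720)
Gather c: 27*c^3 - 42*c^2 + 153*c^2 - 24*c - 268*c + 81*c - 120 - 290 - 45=27*c^3 + 111*c^2 - 211*c - 455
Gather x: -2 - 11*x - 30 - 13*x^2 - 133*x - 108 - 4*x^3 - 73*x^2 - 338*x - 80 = -4*x^3 - 86*x^2 - 482*x - 220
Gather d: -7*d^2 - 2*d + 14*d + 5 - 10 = -7*d^2 + 12*d - 5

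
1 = 1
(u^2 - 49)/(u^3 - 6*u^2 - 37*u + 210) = (u + 7)/(u^2 + u - 30)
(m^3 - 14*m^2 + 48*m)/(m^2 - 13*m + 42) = m*(m - 8)/(m - 7)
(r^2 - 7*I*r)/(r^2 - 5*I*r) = (r - 7*I)/(r - 5*I)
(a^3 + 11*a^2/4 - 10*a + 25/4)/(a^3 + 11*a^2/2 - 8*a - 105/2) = (4*a^2 - 9*a + 5)/(2*(2*a^2 + a - 21))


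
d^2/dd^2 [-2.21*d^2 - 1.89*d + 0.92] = -4.42000000000000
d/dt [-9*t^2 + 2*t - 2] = 2 - 18*t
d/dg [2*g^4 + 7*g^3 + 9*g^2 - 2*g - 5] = 8*g^3 + 21*g^2 + 18*g - 2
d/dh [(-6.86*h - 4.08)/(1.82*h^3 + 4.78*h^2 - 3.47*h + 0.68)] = (24.9704*h^3 + 55.0676*h^2 + 39.0048*h - 18.8224)/(3.3124*h^6 + 17.3992*h^5 + 10.2176*h^4 - 30.698*h^3 + 18.5417*h^2 - 4.7192*h + 0.4624)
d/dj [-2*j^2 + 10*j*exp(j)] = 10*j*exp(j) - 4*j + 10*exp(j)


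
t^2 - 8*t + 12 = (t - 6)*(t - 2)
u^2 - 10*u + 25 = (u - 5)^2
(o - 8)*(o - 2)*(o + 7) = o^3 - 3*o^2 - 54*o + 112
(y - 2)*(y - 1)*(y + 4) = y^3 + y^2 - 10*y + 8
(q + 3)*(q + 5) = q^2 + 8*q + 15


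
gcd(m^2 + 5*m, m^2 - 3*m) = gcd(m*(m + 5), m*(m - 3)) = m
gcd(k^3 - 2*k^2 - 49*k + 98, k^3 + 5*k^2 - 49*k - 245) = k^2 - 49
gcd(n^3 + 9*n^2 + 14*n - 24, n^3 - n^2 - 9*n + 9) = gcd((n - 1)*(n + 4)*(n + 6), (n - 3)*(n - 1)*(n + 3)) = n - 1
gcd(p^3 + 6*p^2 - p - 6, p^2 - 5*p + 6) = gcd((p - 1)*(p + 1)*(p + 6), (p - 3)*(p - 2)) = 1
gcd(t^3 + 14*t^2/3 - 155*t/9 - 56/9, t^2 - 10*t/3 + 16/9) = t - 8/3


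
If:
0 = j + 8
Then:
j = -8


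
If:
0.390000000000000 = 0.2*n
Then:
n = 1.95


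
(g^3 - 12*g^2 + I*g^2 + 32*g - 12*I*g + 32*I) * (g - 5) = g^4 - 17*g^3 + I*g^3 + 92*g^2 - 17*I*g^2 - 160*g + 92*I*g - 160*I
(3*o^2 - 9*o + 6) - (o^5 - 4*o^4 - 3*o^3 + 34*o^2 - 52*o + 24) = -o^5 + 4*o^4 + 3*o^3 - 31*o^2 + 43*o - 18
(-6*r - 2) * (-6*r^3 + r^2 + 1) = 36*r^4 + 6*r^3 - 2*r^2 - 6*r - 2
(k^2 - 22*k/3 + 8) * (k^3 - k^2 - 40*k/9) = k^5 - 25*k^4/3 + 98*k^3/9 + 664*k^2/27 - 320*k/9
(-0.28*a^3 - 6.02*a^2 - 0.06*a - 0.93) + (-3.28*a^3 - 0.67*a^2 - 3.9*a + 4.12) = -3.56*a^3 - 6.69*a^2 - 3.96*a + 3.19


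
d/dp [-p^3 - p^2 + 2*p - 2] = -3*p^2 - 2*p + 2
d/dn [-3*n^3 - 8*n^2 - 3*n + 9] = -9*n^2 - 16*n - 3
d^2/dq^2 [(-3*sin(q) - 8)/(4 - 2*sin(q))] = 7*(-2*sin(q) + cos(q)^2 + 1)/(sin(q) - 2)^3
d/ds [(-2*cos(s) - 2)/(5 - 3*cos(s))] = 16*sin(s)/(3*cos(s) - 5)^2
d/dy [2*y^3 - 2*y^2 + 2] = 2*y*(3*y - 2)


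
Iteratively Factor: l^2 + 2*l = (l + 2)*(l)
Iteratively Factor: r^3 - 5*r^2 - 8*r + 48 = (r - 4)*(r^2 - r - 12) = (r - 4)^2*(r + 3)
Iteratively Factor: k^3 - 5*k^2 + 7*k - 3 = (k - 1)*(k^2 - 4*k + 3) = (k - 3)*(k - 1)*(k - 1)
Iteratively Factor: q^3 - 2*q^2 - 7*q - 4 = (q - 4)*(q^2 + 2*q + 1) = (q - 4)*(q + 1)*(q + 1)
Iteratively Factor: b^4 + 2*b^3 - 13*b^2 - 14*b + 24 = (b + 2)*(b^3 - 13*b + 12) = (b - 3)*(b + 2)*(b^2 + 3*b - 4) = (b - 3)*(b + 2)*(b + 4)*(b - 1)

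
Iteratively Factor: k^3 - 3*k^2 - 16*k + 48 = (k - 4)*(k^2 + k - 12) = (k - 4)*(k + 4)*(k - 3)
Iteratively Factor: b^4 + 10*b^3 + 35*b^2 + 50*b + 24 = (b + 4)*(b^3 + 6*b^2 + 11*b + 6) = (b + 3)*(b + 4)*(b^2 + 3*b + 2) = (b + 2)*(b + 3)*(b + 4)*(b + 1)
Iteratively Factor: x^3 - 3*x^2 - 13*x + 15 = (x + 3)*(x^2 - 6*x + 5) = (x - 5)*(x + 3)*(x - 1)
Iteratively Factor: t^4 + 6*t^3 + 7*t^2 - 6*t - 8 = (t + 4)*(t^3 + 2*t^2 - t - 2) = (t - 1)*(t + 4)*(t^2 + 3*t + 2) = (t - 1)*(t + 1)*(t + 4)*(t + 2)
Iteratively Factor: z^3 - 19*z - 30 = (z + 3)*(z^2 - 3*z - 10) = (z + 2)*(z + 3)*(z - 5)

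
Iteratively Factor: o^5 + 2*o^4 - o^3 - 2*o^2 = (o + 2)*(o^4 - o^2) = o*(o + 2)*(o^3 - o) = o^2*(o + 2)*(o^2 - 1) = o^2*(o + 1)*(o + 2)*(o - 1)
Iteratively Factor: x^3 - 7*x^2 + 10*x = (x - 2)*(x^2 - 5*x) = x*(x - 2)*(x - 5)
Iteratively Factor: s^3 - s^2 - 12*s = (s + 3)*(s^2 - 4*s) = s*(s + 3)*(s - 4)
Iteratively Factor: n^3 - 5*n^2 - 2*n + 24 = (n - 3)*(n^2 - 2*n - 8) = (n - 4)*(n - 3)*(n + 2)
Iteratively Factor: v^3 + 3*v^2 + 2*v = (v)*(v^2 + 3*v + 2) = v*(v + 2)*(v + 1)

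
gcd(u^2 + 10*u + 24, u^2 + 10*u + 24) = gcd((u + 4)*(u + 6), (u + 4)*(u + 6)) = u^2 + 10*u + 24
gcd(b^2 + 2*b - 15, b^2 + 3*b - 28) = 1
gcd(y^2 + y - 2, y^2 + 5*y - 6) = y - 1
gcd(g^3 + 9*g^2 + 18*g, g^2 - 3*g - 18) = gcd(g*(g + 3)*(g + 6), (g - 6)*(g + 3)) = g + 3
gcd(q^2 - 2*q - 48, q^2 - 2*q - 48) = q^2 - 2*q - 48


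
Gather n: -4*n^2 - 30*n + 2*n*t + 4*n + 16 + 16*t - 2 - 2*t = -4*n^2 + n*(2*t - 26) + 14*t + 14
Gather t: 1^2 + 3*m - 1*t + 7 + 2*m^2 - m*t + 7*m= 2*m^2 + 10*m + t*(-m - 1) + 8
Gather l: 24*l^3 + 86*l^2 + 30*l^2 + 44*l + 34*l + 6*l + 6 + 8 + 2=24*l^3 + 116*l^2 + 84*l + 16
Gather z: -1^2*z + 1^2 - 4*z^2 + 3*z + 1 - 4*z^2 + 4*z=-8*z^2 + 6*z + 2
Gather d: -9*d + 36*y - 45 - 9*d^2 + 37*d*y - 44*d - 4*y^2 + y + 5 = -9*d^2 + d*(37*y - 53) - 4*y^2 + 37*y - 40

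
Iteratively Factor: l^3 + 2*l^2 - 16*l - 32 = (l + 2)*(l^2 - 16) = (l - 4)*(l + 2)*(l + 4)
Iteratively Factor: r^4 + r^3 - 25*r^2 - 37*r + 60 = (r - 1)*(r^3 + 2*r^2 - 23*r - 60) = (r - 1)*(r + 4)*(r^2 - 2*r - 15) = (r - 5)*(r - 1)*(r + 4)*(r + 3)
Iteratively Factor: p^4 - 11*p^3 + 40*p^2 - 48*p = (p - 3)*(p^3 - 8*p^2 + 16*p) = (p - 4)*(p - 3)*(p^2 - 4*p) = (p - 4)^2*(p - 3)*(p)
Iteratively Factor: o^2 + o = (o + 1)*(o)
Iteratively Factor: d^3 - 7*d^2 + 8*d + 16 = (d - 4)*(d^2 - 3*d - 4) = (d - 4)^2*(d + 1)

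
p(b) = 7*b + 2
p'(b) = 7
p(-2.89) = -18.23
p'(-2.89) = 7.00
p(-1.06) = -5.42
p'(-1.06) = 7.00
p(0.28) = 3.96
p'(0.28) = 7.00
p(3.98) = 29.86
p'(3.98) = 7.00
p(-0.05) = 1.65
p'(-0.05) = 7.00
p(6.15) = 45.05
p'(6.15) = 7.00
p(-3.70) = -23.90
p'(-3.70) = 7.00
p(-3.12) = -19.84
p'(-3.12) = 7.00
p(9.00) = 65.00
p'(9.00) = 7.00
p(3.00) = 23.00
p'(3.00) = 7.00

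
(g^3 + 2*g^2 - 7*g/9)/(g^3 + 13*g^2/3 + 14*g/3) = (g - 1/3)/(g + 2)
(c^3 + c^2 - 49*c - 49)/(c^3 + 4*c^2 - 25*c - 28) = (c - 7)/(c - 4)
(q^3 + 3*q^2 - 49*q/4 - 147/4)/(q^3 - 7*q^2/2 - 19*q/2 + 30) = (4*q^2 - 49)/(2*(2*q^2 - 13*q + 20))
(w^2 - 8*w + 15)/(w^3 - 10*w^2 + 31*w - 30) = 1/(w - 2)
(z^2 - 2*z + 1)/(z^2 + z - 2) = (z - 1)/(z + 2)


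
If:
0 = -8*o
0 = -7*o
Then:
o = 0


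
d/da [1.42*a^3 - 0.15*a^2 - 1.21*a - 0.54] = 4.26*a^2 - 0.3*a - 1.21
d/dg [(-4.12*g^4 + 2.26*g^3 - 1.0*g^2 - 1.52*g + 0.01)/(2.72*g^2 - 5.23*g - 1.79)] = (-22.4128*g^5 + 70.79*g^4 + 5.8596*g^3 - 2.7718*g^2 + 3.5256*g + 2.7731)/(7.3984*g^4 - 28.4512*g^3 + 17.6153*g^2 + 18.7234*g + 3.2041)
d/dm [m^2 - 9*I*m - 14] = 2*m - 9*I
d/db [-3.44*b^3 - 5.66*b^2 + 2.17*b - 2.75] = -10.32*b^2 - 11.32*b + 2.17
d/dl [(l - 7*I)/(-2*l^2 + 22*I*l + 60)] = (l^2 - 14*I*l - 47)/(2*(l^4 - 22*I*l^3 - 181*l^2 + 660*I*l + 900))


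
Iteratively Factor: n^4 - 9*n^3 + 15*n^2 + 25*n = (n)*(n^3 - 9*n^2 + 15*n + 25) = n*(n + 1)*(n^2 - 10*n + 25) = n*(n - 5)*(n + 1)*(n - 5)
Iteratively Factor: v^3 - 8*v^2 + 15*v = (v - 3)*(v^2 - 5*v) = v*(v - 3)*(v - 5)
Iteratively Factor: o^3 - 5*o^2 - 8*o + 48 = (o + 3)*(o^2 - 8*o + 16) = (o - 4)*(o + 3)*(o - 4)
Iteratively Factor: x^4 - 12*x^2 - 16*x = (x + 2)*(x^3 - 2*x^2 - 8*x) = (x - 4)*(x + 2)*(x^2 + 2*x) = x*(x - 4)*(x + 2)*(x + 2)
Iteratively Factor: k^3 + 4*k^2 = (k + 4)*(k^2) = k*(k + 4)*(k)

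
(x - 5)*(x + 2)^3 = x^4 + x^3 - 18*x^2 - 52*x - 40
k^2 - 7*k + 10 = (k - 5)*(k - 2)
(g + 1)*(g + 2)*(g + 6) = g^3 + 9*g^2 + 20*g + 12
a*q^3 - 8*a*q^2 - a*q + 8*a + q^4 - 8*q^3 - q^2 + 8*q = (a + q)*(q - 8)*(q - 1)*(q + 1)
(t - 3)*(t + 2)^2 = t^3 + t^2 - 8*t - 12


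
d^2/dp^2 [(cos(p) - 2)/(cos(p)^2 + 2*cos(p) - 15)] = (-9*(1 - cos(2*p))^2*cos(p)/4 + 5*(1 - cos(2*p))^2/2 - 311*cos(p)/2 + 53*cos(2*p) - 21*cos(3*p) + cos(5*p)/2 + 27)/((cos(p) - 3)^3*(cos(p) + 5)^3)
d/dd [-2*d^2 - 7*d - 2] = -4*d - 7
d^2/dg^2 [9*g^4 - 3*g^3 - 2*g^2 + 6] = 108*g^2 - 18*g - 4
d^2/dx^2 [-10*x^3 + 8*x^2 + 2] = 16 - 60*x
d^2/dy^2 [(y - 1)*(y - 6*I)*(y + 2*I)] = 6*y - 2 - 8*I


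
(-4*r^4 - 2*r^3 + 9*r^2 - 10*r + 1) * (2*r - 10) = -8*r^5 + 36*r^4 + 38*r^3 - 110*r^2 + 102*r - 10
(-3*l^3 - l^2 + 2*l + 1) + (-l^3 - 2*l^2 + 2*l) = -4*l^3 - 3*l^2 + 4*l + 1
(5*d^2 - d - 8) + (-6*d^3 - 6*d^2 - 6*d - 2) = -6*d^3 - d^2 - 7*d - 10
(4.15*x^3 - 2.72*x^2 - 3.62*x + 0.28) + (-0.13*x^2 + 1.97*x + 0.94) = 4.15*x^3 - 2.85*x^2 - 1.65*x + 1.22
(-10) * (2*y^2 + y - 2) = -20*y^2 - 10*y + 20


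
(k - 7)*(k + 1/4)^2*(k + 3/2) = k^4 - 5*k^3 - 211*k^2/16 - 179*k/32 - 21/32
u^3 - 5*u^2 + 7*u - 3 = (u - 3)*(u - 1)^2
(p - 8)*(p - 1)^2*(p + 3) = p^4 - 7*p^3 - 13*p^2 + 43*p - 24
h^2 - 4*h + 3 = (h - 3)*(h - 1)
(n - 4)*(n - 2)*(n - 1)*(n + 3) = n^4 - 4*n^3 - 7*n^2 + 34*n - 24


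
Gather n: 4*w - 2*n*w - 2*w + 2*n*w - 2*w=0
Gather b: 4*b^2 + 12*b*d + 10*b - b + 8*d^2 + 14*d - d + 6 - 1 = 4*b^2 + b*(12*d + 9) + 8*d^2 + 13*d + 5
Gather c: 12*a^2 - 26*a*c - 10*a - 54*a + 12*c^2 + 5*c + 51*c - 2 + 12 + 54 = 12*a^2 - 64*a + 12*c^2 + c*(56 - 26*a) + 64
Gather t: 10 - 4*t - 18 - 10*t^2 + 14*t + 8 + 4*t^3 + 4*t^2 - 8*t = 4*t^3 - 6*t^2 + 2*t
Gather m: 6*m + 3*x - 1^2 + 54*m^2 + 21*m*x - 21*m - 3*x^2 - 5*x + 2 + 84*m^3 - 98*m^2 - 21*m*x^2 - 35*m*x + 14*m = 84*m^3 - 44*m^2 + m*(-21*x^2 - 14*x - 1) - 3*x^2 - 2*x + 1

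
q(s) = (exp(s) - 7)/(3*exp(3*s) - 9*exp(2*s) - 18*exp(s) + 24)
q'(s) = (exp(s) - 7)*(-9*exp(3*s) + 18*exp(2*s) + 18*exp(s))/(3*exp(3*s) - 9*exp(2*s) - 18*exp(s) + 24)^2 + exp(s)/(3*exp(3*s) - 9*exp(2*s) - 18*exp(s) + 24) = ((exp(s) - 7)*(-exp(2*s) + 2*exp(s) + 2) + exp(3*s)/3 - exp(2*s) - 2*exp(s) + 8/3)*exp(s)/(exp(3*s) - 3*exp(2*s) - 6*exp(s) + 8)^2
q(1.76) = -0.01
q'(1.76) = 0.06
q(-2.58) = -0.31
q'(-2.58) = -0.02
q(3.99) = 0.00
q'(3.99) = -0.00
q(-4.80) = -0.29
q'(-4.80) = -0.00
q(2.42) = 0.00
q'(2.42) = -0.00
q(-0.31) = -0.88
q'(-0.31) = -2.27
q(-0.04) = -5.71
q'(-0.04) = -138.85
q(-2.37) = -0.31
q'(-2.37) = -0.02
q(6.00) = 0.00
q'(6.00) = 0.00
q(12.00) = 0.00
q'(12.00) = 0.00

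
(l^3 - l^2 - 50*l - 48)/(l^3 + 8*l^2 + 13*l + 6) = (l - 8)/(l + 1)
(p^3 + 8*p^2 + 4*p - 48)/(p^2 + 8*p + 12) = (p^2 + 2*p - 8)/(p + 2)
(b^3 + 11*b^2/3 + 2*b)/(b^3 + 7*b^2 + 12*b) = (b + 2/3)/(b + 4)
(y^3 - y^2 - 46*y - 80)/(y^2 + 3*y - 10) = (y^2 - 6*y - 16)/(y - 2)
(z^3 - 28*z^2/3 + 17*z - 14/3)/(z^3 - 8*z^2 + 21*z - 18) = (3*z^2 - 22*z + 7)/(3*(z^2 - 6*z + 9))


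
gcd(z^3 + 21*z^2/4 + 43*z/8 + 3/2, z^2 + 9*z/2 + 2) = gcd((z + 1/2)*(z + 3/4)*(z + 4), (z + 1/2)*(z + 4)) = z^2 + 9*z/2 + 2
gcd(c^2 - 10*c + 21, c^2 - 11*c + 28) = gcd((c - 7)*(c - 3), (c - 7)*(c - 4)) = c - 7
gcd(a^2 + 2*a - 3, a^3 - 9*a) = a + 3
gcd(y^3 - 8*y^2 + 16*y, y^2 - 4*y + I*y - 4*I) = y - 4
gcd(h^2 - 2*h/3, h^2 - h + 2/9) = h - 2/3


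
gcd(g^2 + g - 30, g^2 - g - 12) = 1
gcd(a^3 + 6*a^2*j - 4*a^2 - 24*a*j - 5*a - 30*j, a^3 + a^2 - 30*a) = a - 5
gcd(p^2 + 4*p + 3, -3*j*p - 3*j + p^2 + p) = p + 1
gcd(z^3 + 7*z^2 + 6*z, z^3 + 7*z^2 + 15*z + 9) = z + 1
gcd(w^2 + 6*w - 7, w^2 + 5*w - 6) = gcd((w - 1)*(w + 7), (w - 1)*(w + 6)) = w - 1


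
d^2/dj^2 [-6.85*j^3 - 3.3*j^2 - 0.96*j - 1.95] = -41.1*j - 6.6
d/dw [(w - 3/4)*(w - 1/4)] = 2*w - 1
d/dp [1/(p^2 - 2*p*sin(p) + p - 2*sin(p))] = (2*p*cos(p) - 2*p + 2*sqrt(2)*sin(p + pi/4) - 1)/((p + 1)^2*(p - 2*sin(p))^2)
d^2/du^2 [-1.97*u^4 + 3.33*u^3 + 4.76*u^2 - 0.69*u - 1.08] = -23.64*u^2 + 19.98*u + 9.52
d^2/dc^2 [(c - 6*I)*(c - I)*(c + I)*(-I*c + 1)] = -12*I*c^2 - 30*c - 14*I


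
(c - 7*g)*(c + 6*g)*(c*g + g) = c^3*g - c^2*g^2 + c^2*g - 42*c*g^3 - c*g^2 - 42*g^3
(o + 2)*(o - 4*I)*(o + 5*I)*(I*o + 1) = I*o^4 + 2*I*o^3 + 21*I*o^2 + 20*o + 42*I*o + 40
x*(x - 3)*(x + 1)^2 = x^4 - x^3 - 5*x^2 - 3*x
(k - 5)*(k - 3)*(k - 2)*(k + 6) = k^4 - 4*k^3 - 29*k^2 + 156*k - 180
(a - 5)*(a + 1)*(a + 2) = a^3 - 2*a^2 - 13*a - 10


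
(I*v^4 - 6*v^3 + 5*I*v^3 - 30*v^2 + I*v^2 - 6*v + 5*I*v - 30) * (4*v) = 4*I*v^5 - 24*v^4 + 20*I*v^4 - 120*v^3 + 4*I*v^3 - 24*v^2 + 20*I*v^2 - 120*v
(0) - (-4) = 4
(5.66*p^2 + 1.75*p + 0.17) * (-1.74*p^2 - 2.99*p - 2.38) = -9.8484*p^4 - 19.9684*p^3 - 18.9991*p^2 - 4.6733*p - 0.4046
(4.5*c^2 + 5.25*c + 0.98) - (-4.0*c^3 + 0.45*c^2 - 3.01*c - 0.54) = 4.0*c^3 + 4.05*c^2 + 8.26*c + 1.52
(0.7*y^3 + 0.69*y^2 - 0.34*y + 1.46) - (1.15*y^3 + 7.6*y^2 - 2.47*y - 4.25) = -0.45*y^3 - 6.91*y^2 + 2.13*y + 5.71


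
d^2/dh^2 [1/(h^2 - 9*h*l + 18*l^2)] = 2*(-h^2 + 9*h*l - 18*l^2 + (2*h - 9*l)^2)/(h^2 - 9*h*l + 18*l^2)^3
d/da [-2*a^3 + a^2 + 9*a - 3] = -6*a^2 + 2*a + 9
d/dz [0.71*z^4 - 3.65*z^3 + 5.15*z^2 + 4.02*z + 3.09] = 2.84*z^3 - 10.95*z^2 + 10.3*z + 4.02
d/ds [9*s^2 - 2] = 18*s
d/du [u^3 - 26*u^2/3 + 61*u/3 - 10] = 3*u^2 - 52*u/3 + 61/3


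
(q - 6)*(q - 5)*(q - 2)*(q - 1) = q^4 - 14*q^3 + 65*q^2 - 112*q + 60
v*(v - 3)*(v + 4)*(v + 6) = v^4 + 7*v^3 - 6*v^2 - 72*v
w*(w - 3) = w^2 - 3*w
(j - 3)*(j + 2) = j^2 - j - 6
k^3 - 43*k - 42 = (k - 7)*(k + 1)*(k + 6)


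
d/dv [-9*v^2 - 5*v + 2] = -18*v - 5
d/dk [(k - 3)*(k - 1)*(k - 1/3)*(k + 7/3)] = 4*k^3 - 6*k^2 - 104*k/9 + 82/9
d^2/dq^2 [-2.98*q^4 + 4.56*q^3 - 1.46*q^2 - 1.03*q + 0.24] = -35.76*q^2 + 27.36*q - 2.92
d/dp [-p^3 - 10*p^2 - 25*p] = -3*p^2 - 20*p - 25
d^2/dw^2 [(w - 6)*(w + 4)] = 2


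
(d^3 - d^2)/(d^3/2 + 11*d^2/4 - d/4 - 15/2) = 4*d^2*(d - 1)/(2*d^3 + 11*d^2 - d - 30)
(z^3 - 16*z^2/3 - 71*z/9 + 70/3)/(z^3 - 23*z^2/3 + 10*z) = (z + 7/3)/z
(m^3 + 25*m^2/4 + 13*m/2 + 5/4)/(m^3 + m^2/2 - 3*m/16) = 4*(4*m^3 + 25*m^2 + 26*m + 5)/(m*(16*m^2 + 8*m - 3))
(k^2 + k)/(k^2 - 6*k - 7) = k/(k - 7)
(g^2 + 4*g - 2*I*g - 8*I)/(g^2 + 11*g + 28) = (g - 2*I)/(g + 7)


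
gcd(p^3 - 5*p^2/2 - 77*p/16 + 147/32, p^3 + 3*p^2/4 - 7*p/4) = p + 7/4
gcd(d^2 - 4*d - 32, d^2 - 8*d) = d - 8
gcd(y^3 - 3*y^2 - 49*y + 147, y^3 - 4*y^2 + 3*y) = y - 3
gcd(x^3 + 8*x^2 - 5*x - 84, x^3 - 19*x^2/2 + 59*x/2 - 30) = x - 3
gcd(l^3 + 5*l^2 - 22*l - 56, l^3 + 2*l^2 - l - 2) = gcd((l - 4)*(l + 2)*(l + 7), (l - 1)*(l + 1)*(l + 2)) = l + 2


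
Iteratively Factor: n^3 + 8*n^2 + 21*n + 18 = (n + 3)*(n^2 + 5*n + 6) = (n + 3)^2*(n + 2)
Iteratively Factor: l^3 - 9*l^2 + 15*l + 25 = (l - 5)*(l^2 - 4*l - 5) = (l - 5)*(l + 1)*(l - 5)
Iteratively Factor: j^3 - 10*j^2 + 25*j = (j - 5)*(j^2 - 5*j) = (j - 5)^2*(j)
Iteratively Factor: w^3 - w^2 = (w - 1)*(w^2) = w*(w - 1)*(w)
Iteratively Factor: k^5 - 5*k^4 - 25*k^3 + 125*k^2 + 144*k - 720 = (k + 4)*(k^4 - 9*k^3 + 11*k^2 + 81*k - 180) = (k - 5)*(k + 4)*(k^3 - 4*k^2 - 9*k + 36) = (k - 5)*(k - 4)*(k + 4)*(k^2 - 9) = (k - 5)*(k - 4)*(k - 3)*(k + 4)*(k + 3)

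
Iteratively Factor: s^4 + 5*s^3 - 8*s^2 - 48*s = (s - 3)*(s^3 + 8*s^2 + 16*s) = (s - 3)*(s + 4)*(s^2 + 4*s) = s*(s - 3)*(s + 4)*(s + 4)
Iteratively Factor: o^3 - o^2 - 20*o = (o)*(o^2 - o - 20) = o*(o + 4)*(o - 5)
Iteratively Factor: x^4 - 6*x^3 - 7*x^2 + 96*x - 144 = (x + 4)*(x^3 - 10*x^2 + 33*x - 36) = (x - 4)*(x + 4)*(x^2 - 6*x + 9) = (x - 4)*(x - 3)*(x + 4)*(x - 3)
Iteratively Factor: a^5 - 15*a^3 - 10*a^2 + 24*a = (a - 1)*(a^4 + a^3 - 14*a^2 - 24*a) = (a - 1)*(a + 3)*(a^3 - 2*a^2 - 8*a) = a*(a - 1)*(a + 3)*(a^2 - 2*a - 8) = a*(a - 4)*(a - 1)*(a + 3)*(a + 2)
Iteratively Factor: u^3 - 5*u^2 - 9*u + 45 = (u + 3)*(u^2 - 8*u + 15) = (u - 5)*(u + 3)*(u - 3)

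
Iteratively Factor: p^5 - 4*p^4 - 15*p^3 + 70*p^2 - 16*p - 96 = (p + 4)*(p^4 - 8*p^3 + 17*p^2 + 2*p - 24) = (p - 2)*(p + 4)*(p^3 - 6*p^2 + 5*p + 12) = (p - 2)*(p + 1)*(p + 4)*(p^2 - 7*p + 12) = (p - 3)*(p - 2)*(p + 1)*(p + 4)*(p - 4)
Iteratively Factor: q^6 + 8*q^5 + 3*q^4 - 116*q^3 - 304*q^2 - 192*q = (q + 3)*(q^5 + 5*q^4 - 12*q^3 - 80*q^2 - 64*q) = (q - 4)*(q + 3)*(q^4 + 9*q^3 + 24*q^2 + 16*q) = q*(q - 4)*(q + 3)*(q^3 + 9*q^2 + 24*q + 16) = q*(q - 4)*(q + 3)*(q + 4)*(q^2 + 5*q + 4) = q*(q - 4)*(q + 1)*(q + 3)*(q + 4)*(q + 4)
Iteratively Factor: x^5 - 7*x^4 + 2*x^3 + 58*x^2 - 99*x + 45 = (x - 1)*(x^4 - 6*x^3 - 4*x^2 + 54*x - 45) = (x - 3)*(x - 1)*(x^3 - 3*x^2 - 13*x + 15) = (x - 3)*(x - 1)^2*(x^2 - 2*x - 15) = (x - 5)*(x - 3)*(x - 1)^2*(x + 3)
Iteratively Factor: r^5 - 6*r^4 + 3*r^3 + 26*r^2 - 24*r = (r - 3)*(r^4 - 3*r^3 - 6*r^2 + 8*r) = (r - 3)*(r + 2)*(r^3 - 5*r^2 + 4*r) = (r - 4)*(r - 3)*(r + 2)*(r^2 - r) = (r - 4)*(r - 3)*(r - 1)*(r + 2)*(r)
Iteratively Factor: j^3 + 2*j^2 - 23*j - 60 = (j + 3)*(j^2 - j - 20) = (j + 3)*(j + 4)*(j - 5)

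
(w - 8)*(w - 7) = w^2 - 15*w + 56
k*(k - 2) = k^2 - 2*k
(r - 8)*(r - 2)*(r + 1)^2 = r^4 - 8*r^3 - 3*r^2 + 22*r + 16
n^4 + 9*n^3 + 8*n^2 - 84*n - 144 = (n - 3)*(n + 2)*(n + 4)*(n + 6)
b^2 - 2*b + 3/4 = (b - 3/2)*(b - 1/2)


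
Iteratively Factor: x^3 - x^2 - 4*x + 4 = (x - 1)*(x^2 - 4) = (x - 2)*(x - 1)*(x + 2)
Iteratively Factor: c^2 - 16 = (c - 4)*(c + 4)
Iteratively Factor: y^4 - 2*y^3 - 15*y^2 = (y)*(y^3 - 2*y^2 - 15*y) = y*(y + 3)*(y^2 - 5*y) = y*(y - 5)*(y + 3)*(y)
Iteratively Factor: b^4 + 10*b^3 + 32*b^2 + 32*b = (b + 4)*(b^3 + 6*b^2 + 8*b) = (b + 4)^2*(b^2 + 2*b) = (b + 2)*(b + 4)^2*(b)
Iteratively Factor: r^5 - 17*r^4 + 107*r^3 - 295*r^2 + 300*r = (r - 5)*(r^4 - 12*r^3 + 47*r^2 - 60*r) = (r - 5)*(r - 4)*(r^3 - 8*r^2 + 15*r) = (r - 5)^2*(r - 4)*(r^2 - 3*r) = (r - 5)^2*(r - 4)*(r - 3)*(r)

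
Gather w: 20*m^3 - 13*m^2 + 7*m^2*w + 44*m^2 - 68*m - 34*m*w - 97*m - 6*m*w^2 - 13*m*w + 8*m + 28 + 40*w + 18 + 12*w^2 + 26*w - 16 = 20*m^3 + 31*m^2 - 157*m + w^2*(12 - 6*m) + w*(7*m^2 - 47*m + 66) + 30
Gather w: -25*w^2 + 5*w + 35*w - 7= -25*w^2 + 40*w - 7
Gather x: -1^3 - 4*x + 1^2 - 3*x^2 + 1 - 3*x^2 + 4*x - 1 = -6*x^2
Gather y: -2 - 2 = -4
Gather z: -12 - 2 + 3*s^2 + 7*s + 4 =3*s^2 + 7*s - 10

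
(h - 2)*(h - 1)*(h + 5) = h^3 + 2*h^2 - 13*h + 10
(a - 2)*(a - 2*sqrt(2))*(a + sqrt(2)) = a^3 - 2*a^2 - sqrt(2)*a^2 - 4*a + 2*sqrt(2)*a + 8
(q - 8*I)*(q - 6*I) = q^2 - 14*I*q - 48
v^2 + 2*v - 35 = (v - 5)*(v + 7)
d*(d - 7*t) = d^2 - 7*d*t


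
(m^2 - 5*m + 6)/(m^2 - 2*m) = (m - 3)/m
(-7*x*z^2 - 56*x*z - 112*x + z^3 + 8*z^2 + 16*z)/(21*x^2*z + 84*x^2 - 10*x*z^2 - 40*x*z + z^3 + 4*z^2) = (-z - 4)/(3*x - z)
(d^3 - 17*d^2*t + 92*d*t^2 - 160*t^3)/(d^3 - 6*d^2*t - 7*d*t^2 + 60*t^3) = (d - 8*t)/(d + 3*t)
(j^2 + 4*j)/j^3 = (j + 4)/j^2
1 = 1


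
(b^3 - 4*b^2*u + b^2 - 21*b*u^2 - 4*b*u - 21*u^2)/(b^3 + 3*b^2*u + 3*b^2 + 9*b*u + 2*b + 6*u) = (b - 7*u)/(b + 2)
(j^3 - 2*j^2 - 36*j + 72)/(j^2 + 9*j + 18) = (j^2 - 8*j + 12)/(j + 3)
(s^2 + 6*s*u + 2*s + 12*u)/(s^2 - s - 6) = (s + 6*u)/(s - 3)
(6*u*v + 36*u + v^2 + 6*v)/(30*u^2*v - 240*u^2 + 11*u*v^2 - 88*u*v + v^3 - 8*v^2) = (v + 6)/(5*u*v - 40*u + v^2 - 8*v)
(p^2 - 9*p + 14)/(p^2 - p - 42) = (p - 2)/(p + 6)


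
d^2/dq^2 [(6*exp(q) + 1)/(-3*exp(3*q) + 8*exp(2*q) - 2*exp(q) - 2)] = (-216*exp(6*q) + 351*exp(5*q) + 24*exp(4*q) + 104*exp(3*q) - 474*exp(2*q) - 44*exp(q) - 20)*exp(q)/(27*exp(9*q) - 216*exp(8*q) + 630*exp(7*q) - 746*exp(6*q) + 132*exp(5*q) + 360*exp(4*q) - 148*exp(3*q) - 72*exp(2*q) + 24*exp(q) + 8)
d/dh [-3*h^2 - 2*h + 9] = -6*h - 2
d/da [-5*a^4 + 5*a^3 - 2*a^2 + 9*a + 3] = -20*a^3 + 15*a^2 - 4*a + 9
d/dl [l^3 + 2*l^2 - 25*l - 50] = 3*l^2 + 4*l - 25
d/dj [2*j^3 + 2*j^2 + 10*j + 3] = 6*j^2 + 4*j + 10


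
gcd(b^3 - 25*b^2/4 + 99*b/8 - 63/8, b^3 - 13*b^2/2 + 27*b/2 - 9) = b^2 - 9*b/2 + 9/2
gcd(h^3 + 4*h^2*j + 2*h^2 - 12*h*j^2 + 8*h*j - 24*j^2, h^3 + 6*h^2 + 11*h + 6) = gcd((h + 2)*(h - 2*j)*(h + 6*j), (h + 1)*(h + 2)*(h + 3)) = h + 2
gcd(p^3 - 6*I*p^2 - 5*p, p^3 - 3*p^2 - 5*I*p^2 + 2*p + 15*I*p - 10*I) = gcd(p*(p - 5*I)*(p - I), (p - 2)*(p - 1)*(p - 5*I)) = p - 5*I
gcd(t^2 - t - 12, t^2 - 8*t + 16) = t - 4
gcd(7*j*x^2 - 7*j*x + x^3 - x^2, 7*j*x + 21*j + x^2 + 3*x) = 7*j + x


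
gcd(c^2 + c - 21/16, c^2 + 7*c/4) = c + 7/4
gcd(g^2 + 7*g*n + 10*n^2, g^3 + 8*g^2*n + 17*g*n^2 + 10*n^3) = g^2 + 7*g*n + 10*n^2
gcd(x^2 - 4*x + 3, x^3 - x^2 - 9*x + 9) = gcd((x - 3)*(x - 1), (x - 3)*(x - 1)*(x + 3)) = x^2 - 4*x + 3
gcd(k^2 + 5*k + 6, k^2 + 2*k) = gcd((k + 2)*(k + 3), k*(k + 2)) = k + 2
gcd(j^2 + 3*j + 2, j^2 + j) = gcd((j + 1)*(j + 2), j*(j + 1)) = j + 1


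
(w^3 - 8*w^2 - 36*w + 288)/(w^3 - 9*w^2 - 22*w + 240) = (w + 6)/(w + 5)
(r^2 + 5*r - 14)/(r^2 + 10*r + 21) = (r - 2)/(r + 3)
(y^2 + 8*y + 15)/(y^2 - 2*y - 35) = (y + 3)/(y - 7)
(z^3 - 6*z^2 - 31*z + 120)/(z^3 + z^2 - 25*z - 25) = (z^2 - 11*z + 24)/(z^2 - 4*z - 5)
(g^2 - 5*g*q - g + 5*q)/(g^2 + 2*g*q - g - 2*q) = (g - 5*q)/(g + 2*q)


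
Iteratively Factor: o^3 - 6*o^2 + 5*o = (o - 1)*(o^2 - 5*o) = (o - 5)*(o - 1)*(o)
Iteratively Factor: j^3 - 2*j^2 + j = (j)*(j^2 - 2*j + 1) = j*(j - 1)*(j - 1)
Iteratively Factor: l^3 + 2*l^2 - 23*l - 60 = (l - 5)*(l^2 + 7*l + 12) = (l - 5)*(l + 3)*(l + 4)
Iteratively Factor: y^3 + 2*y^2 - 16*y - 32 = (y + 2)*(y^2 - 16) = (y + 2)*(y + 4)*(y - 4)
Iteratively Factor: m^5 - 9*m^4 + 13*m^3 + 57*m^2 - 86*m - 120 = (m + 1)*(m^4 - 10*m^3 + 23*m^2 + 34*m - 120) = (m - 3)*(m + 1)*(m^3 - 7*m^2 + 2*m + 40) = (m - 5)*(m - 3)*(m + 1)*(m^2 - 2*m - 8) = (m - 5)*(m - 3)*(m + 1)*(m + 2)*(m - 4)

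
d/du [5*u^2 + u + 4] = 10*u + 1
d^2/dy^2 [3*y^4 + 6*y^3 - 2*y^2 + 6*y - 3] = 36*y^2 + 36*y - 4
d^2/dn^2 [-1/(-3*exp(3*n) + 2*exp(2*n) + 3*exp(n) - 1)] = ((-27*exp(2*n) + 8*exp(n) + 3)*(3*exp(3*n) - 2*exp(2*n) - 3*exp(n) + 1) + 2*(-9*exp(2*n) + 4*exp(n) + 3)^2*exp(n))*exp(n)/(3*exp(3*n) - 2*exp(2*n) - 3*exp(n) + 1)^3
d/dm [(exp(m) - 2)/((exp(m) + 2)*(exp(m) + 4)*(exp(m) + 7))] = (-2*exp(3*m) - 7*exp(2*m) + 52*exp(m) + 156)*exp(m)/(exp(6*m) + 26*exp(5*m) + 269*exp(4*m) + 1412*exp(3*m) + 3956*exp(2*m) + 5600*exp(m) + 3136)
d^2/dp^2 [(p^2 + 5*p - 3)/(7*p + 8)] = -726/(343*p^3 + 1176*p^2 + 1344*p + 512)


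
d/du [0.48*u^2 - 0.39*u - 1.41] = 0.96*u - 0.39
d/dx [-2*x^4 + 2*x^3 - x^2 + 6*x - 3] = -8*x^3 + 6*x^2 - 2*x + 6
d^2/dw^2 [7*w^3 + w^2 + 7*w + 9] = 42*w + 2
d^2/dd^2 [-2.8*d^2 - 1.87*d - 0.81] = -5.60000000000000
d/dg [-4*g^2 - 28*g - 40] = -8*g - 28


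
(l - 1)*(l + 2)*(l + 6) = l^3 + 7*l^2 + 4*l - 12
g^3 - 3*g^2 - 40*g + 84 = (g - 7)*(g - 2)*(g + 6)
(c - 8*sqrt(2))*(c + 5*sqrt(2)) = c^2 - 3*sqrt(2)*c - 80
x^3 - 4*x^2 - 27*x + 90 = (x - 6)*(x - 3)*(x + 5)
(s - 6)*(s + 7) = s^2 + s - 42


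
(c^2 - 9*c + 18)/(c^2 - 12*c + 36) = (c - 3)/(c - 6)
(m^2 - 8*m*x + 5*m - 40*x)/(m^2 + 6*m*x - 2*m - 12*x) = (m^2 - 8*m*x + 5*m - 40*x)/(m^2 + 6*m*x - 2*m - 12*x)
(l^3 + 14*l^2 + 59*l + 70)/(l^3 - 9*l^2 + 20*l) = (l^3 + 14*l^2 + 59*l + 70)/(l*(l^2 - 9*l + 20))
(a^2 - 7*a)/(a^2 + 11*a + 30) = a*(a - 7)/(a^2 + 11*a + 30)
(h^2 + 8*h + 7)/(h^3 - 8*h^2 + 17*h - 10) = (h^2 + 8*h + 7)/(h^3 - 8*h^2 + 17*h - 10)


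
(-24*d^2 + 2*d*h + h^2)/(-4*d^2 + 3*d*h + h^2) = (-24*d^2 + 2*d*h + h^2)/(-4*d^2 + 3*d*h + h^2)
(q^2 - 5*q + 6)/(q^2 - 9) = (q - 2)/(q + 3)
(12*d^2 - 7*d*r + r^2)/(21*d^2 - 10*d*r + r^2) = (-4*d + r)/(-7*d + r)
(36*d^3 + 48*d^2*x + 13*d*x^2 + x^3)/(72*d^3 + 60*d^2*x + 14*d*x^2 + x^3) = (d + x)/(2*d + x)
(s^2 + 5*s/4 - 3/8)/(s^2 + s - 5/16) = 2*(2*s + 3)/(4*s + 5)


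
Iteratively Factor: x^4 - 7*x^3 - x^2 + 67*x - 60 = (x - 5)*(x^3 - 2*x^2 - 11*x + 12) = (x - 5)*(x - 1)*(x^2 - x - 12) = (x - 5)*(x - 4)*(x - 1)*(x + 3)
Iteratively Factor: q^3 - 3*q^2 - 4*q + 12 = (q - 3)*(q^2 - 4) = (q - 3)*(q - 2)*(q + 2)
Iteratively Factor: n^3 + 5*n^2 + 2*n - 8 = (n + 4)*(n^2 + n - 2) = (n - 1)*(n + 4)*(n + 2)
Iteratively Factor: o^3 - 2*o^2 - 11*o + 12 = (o + 3)*(o^2 - 5*o + 4) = (o - 4)*(o + 3)*(o - 1)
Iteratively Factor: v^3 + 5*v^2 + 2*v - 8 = (v - 1)*(v^2 + 6*v + 8) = (v - 1)*(v + 4)*(v + 2)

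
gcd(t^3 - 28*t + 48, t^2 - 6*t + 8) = t^2 - 6*t + 8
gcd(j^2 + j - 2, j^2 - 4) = j + 2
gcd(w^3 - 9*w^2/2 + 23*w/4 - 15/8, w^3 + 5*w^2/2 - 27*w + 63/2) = w - 3/2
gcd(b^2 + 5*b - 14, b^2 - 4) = b - 2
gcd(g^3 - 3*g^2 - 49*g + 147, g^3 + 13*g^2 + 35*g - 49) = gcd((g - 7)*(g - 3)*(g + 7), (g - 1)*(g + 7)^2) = g + 7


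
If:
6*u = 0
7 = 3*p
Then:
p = 7/3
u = 0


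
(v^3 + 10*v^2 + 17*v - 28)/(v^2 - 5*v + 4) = (v^2 + 11*v + 28)/(v - 4)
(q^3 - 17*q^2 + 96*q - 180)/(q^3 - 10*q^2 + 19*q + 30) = (q - 6)/(q + 1)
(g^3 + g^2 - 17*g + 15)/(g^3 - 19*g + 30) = (g - 1)/(g - 2)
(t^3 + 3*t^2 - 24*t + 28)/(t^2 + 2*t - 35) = (t^2 - 4*t + 4)/(t - 5)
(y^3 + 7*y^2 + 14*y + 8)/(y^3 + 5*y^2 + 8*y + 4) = (y + 4)/(y + 2)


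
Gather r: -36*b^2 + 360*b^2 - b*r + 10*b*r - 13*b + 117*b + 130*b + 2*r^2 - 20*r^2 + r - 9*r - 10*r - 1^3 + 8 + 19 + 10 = 324*b^2 + 234*b - 18*r^2 + r*(9*b - 18) + 36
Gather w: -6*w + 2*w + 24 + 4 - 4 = 24 - 4*w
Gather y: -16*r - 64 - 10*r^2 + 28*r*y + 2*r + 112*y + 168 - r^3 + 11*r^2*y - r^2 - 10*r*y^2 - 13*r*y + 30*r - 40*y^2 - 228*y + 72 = -r^3 - 11*r^2 + 16*r + y^2*(-10*r - 40) + y*(11*r^2 + 15*r - 116) + 176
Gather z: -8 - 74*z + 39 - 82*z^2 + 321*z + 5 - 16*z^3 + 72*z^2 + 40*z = -16*z^3 - 10*z^2 + 287*z + 36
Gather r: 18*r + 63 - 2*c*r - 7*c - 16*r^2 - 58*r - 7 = -7*c - 16*r^2 + r*(-2*c - 40) + 56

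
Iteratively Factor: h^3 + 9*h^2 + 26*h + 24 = (h + 2)*(h^2 + 7*h + 12) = (h + 2)*(h + 4)*(h + 3)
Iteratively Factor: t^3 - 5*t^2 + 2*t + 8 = (t - 4)*(t^2 - t - 2) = (t - 4)*(t + 1)*(t - 2)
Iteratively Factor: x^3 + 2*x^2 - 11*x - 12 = (x + 1)*(x^2 + x - 12) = (x - 3)*(x + 1)*(x + 4)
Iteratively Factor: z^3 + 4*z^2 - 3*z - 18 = (z + 3)*(z^2 + z - 6) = (z + 3)^2*(z - 2)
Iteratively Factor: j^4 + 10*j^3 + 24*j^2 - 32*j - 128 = (j + 4)*(j^3 + 6*j^2 - 32) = (j + 4)^2*(j^2 + 2*j - 8) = (j - 2)*(j + 4)^2*(j + 4)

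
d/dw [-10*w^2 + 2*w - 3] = 2 - 20*w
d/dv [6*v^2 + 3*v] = 12*v + 3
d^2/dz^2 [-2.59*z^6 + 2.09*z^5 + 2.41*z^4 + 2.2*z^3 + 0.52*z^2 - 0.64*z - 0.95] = -77.7*z^4 + 41.8*z^3 + 28.92*z^2 + 13.2*z + 1.04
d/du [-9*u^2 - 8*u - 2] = -18*u - 8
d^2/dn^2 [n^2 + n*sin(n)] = -n*sin(n) + 2*cos(n) + 2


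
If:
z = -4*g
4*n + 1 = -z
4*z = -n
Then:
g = -1/60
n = -4/15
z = 1/15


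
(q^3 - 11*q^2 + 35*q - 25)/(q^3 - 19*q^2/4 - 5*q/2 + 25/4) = 4*(q - 5)/(4*q + 5)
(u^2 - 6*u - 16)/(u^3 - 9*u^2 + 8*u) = (u + 2)/(u*(u - 1))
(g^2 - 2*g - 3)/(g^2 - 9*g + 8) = (g^2 - 2*g - 3)/(g^2 - 9*g + 8)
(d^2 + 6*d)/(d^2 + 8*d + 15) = d*(d + 6)/(d^2 + 8*d + 15)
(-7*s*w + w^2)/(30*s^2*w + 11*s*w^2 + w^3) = (-7*s + w)/(30*s^2 + 11*s*w + w^2)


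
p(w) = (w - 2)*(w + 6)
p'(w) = 2*w + 4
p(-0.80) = -14.56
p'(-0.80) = 2.40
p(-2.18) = -15.97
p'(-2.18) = -0.36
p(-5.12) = -6.27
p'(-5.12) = -6.24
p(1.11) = -6.33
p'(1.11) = 6.22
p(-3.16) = -14.65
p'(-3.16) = -2.32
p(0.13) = -11.46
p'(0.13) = 4.26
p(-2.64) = -15.59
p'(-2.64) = -1.28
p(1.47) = -3.96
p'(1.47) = 6.94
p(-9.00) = 33.00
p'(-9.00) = -14.00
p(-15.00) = 153.00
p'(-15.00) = -26.00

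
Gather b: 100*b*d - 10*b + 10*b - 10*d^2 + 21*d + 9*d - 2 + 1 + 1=100*b*d - 10*d^2 + 30*d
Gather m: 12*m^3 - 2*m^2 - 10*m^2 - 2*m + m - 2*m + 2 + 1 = 12*m^3 - 12*m^2 - 3*m + 3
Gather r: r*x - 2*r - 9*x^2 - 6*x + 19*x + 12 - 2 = r*(x - 2) - 9*x^2 + 13*x + 10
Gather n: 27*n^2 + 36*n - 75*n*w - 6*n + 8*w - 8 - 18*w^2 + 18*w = 27*n^2 + n*(30 - 75*w) - 18*w^2 + 26*w - 8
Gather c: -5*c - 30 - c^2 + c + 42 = -c^2 - 4*c + 12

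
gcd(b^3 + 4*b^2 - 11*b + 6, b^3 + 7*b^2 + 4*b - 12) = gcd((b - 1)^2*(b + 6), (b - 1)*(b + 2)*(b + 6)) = b^2 + 5*b - 6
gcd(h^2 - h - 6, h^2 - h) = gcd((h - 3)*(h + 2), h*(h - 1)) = 1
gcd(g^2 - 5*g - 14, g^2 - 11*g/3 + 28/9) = 1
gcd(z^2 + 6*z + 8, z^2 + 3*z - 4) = z + 4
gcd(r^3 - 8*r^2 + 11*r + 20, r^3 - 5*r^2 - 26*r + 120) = r - 4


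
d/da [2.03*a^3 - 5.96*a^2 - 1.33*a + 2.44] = 6.09*a^2 - 11.92*a - 1.33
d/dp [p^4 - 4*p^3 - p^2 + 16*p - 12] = 4*p^3 - 12*p^2 - 2*p + 16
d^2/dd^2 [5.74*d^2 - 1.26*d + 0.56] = 11.4800000000000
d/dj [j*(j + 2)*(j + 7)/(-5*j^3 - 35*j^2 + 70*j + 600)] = 2*(j^4 + 28*j^3 + 292*j^2 + 1080*j + 840)/(5*(j^6 + 14*j^5 + 21*j^4 - 436*j^3 - 1484*j^2 + 3360*j + 14400))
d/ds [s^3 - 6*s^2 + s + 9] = 3*s^2 - 12*s + 1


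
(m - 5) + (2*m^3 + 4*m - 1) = 2*m^3 + 5*m - 6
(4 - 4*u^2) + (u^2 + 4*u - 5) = -3*u^2 + 4*u - 1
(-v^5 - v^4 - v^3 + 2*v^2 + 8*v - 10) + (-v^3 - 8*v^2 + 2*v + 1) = -v^5 - v^4 - 2*v^3 - 6*v^2 + 10*v - 9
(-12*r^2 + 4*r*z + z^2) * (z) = -12*r^2*z + 4*r*z^2 + z^3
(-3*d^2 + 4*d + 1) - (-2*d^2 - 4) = -d^2 + 4*d + 5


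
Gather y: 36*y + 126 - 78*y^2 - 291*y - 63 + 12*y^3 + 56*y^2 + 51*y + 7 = 12*y^3 - 22*y^2 - 204*y + 70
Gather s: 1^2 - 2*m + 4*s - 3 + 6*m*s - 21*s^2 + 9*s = -2*m - 21*s^2 + s*(6*m + 13) - 2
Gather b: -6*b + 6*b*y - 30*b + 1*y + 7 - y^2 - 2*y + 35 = b*(6*y - 36) - y^2 - y + 42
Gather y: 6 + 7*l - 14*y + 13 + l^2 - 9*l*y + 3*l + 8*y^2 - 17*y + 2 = l^2 + 10*l + 8*y^2 + y*(-9*l - 31) + 21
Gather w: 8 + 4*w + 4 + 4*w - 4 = 8*w + 8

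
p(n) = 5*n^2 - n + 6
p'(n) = 10*n - 1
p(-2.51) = 40.01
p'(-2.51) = -26.10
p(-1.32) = 16.03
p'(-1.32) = -14.20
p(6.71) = 224.41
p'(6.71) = 66.10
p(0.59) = 7.15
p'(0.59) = 4.90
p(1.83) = 20.91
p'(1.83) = 17.30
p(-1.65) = 21.26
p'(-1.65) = -17.50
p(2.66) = 38.72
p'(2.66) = 25.60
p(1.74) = 19.40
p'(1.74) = 16.40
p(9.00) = 402.00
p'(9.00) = 89.00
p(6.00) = 180.00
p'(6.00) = 59.00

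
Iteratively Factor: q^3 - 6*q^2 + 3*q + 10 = (q - 5)*(q^2 - q - 2) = (q - 5)*(q - 2)*(q + 1)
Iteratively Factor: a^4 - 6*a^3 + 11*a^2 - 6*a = (a - 1)*(a^3 - 5*a^2 + 6*a) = (a - 2)*(a - 1)*(a^2 - 3*a) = (a - 3)*(a - 2)*(a - 1)*(a)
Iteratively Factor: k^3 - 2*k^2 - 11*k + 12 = (k + 3)*(k^2 - 5*k + 4) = (k - 1)*(k + 3)*(k - 4)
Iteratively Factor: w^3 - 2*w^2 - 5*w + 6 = (w - 1)*(w^2 - w - 6) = (w - 1)*(w + 2)*(w - 3)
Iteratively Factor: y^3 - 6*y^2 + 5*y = (y - 5)*(y^2 - y) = (y - 5)*(y - 1)*(y)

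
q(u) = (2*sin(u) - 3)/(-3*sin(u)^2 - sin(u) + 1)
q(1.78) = 0.37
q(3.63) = -4.87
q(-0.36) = -3.78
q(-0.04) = -2.98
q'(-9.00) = -8.32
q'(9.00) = 1098.01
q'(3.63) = -11.84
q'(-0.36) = 5.93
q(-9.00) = -4.24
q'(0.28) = -21.68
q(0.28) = -4.95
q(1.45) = 0.34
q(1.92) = 0.43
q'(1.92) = 0.64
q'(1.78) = 0.33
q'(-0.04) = -0.25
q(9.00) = -27.77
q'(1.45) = -0.18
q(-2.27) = -562.80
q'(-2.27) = -161785.91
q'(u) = (6*sin(u)*cos(u) + cos(u))*(2*sin(u) - 3)/(-3*sin(u)^2 - sin(u) + 1)^2 + 2*cos(u)/(-3*sin(u)^2 - sin(u) + 1) = (6*sin(u)^2 - 18*sin(u) - 1)*cos(u)/(3*sin(u)^2 + sin(u) - 1)^2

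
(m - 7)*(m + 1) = m^2 - 6*m - 7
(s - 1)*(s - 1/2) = s^2 - 3*s/2 + 1/2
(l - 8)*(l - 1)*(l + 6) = l^3 - 3*l^2 - 46*l + 48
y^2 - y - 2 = (y - 2)*(y + 1)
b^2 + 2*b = b*(b + 2)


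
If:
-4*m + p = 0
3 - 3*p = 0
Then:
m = 1/4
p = 1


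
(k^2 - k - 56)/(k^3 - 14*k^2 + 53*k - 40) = (k + 7)/(k^2 - 6*k + 5)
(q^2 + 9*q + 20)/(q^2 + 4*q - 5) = (q + 4)/(q - 1)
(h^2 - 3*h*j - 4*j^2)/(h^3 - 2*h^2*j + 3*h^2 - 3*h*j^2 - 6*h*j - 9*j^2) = (h - 4*j)/(h^2 - 3*h*j + 3*h - 9*j)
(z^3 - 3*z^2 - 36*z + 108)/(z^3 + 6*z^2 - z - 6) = (z^2 - 9*z + 18)/(z^2 - 1)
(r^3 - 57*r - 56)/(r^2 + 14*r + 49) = (r^2 - 7*r - 8)/(r + 7)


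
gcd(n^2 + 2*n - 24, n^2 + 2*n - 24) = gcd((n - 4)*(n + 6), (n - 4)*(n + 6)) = n^2 + 2*n - 24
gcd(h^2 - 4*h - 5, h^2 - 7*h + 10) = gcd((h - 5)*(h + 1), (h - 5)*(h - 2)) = h - 5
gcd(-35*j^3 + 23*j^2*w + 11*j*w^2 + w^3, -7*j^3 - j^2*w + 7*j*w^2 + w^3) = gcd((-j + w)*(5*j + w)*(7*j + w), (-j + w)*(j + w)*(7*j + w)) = -7*j^2 + 6*j*w + w^2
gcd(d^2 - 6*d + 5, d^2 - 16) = 1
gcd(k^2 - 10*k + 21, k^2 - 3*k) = k - 3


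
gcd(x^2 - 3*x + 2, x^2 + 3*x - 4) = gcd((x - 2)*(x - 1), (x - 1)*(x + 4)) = x - 1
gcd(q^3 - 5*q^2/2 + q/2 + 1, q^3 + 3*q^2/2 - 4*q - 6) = q - 2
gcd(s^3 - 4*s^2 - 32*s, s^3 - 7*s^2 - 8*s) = s^2 - 8*s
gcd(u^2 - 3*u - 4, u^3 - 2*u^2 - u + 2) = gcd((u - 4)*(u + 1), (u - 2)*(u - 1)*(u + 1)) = u + 1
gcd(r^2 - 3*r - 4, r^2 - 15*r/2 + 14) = r - 4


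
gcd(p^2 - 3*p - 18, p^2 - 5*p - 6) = p - 6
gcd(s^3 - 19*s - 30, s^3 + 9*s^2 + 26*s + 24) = s^2 + 5*s + 6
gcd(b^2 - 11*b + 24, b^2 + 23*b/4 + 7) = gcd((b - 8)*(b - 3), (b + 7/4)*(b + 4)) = 1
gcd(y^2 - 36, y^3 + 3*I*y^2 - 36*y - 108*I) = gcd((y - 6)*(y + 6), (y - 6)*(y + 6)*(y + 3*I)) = y^2 - 36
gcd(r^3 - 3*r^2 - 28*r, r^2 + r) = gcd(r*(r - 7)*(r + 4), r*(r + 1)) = r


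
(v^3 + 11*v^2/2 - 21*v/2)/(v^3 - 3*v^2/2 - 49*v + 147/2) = v/(v - 7)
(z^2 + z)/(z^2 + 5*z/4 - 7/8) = 8*z*(z + 1)/(8*z^2 + 10*z - 7)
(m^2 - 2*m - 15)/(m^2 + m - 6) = (m - 5)/(m - 2)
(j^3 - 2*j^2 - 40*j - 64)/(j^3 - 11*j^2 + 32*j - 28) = (j^3 - 2*j^2 - 40*j - 64)/(j^3 - 11*j^2 + 32*j - 28)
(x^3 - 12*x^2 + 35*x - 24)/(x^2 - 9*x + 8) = x - 3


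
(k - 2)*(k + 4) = k^2 + 2*k - 8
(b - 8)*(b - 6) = b^2 - 14*b + 48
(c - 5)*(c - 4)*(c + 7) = c^3 - 2*c^2 - 43*c + 140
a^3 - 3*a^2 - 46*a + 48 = (a - 8)*(a - 1)*(a + 6)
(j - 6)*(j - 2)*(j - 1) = j^3 - 9*j^2 + 20*j - 12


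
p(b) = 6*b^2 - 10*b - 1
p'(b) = 12*b - 10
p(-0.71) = 9.12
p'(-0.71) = -18.52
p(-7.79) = 441.00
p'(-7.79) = -103.48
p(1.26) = -4.07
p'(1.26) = 5.12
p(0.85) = -5.16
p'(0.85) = 0.20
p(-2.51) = 61.90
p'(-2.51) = -40.12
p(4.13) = 60.04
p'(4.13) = 39.56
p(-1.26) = 21.13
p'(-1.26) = -25.12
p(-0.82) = 11.23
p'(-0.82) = -19.84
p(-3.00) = 83.00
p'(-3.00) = -46.00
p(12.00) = 743.00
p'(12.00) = 134.00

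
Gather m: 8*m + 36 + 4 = 8*m + 40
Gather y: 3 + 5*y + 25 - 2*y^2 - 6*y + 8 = -2*y^2 - y + 36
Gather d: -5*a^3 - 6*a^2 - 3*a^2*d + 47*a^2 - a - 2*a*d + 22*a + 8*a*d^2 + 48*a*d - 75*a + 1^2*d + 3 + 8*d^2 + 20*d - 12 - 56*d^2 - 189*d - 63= -5*a^3 + 41*a^2 - 54*a + d^2*(8*a - 48) + d*(-3*a^2 + 46*a - 168) - 72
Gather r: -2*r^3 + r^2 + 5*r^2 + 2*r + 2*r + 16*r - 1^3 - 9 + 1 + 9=-2*r^3 + 6*r^2 + 20*r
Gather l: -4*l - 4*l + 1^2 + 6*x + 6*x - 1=-8*l + 12*x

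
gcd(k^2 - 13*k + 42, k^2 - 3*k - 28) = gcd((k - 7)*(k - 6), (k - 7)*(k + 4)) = k - 7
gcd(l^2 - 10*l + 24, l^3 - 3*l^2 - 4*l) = l - 4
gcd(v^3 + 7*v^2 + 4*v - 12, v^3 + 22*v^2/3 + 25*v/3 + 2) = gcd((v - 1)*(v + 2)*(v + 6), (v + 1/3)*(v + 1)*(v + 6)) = v + 6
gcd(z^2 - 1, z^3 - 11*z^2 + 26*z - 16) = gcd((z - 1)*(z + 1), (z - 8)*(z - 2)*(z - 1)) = z - 1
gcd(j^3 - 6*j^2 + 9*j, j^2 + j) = j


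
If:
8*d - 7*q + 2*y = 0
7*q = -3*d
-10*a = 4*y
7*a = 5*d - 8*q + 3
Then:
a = 231/244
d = 105/244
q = -45/244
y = -1155/488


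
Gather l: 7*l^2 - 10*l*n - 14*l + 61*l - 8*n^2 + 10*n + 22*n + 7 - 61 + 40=7*l^2 + l*(47 - 10*n) - 8*n^2 + 32*n - 14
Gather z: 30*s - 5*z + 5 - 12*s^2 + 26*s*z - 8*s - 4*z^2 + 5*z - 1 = -12*s^2 + 26*s*z + 22*s - 4*z^2 + 4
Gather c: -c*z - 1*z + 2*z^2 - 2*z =-c*z + 2*z^2 - 3*z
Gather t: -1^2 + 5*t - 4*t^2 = -4*t^2 + 5*t - 1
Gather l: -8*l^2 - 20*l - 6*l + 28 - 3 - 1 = -8*l^2 - 26*l + 24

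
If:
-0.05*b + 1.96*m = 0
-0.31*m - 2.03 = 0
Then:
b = -256.70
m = -6.55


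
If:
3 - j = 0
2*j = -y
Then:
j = 3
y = -6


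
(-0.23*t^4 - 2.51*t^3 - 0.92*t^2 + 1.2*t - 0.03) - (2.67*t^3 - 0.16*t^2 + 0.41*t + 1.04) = -0.23*t^4 - 5.18*t^3 - 0.76*t^2 + 0.79*t - 1.07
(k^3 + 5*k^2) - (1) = k^3 + 5*k^2 - 1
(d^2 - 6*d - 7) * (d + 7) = d^3 + d^2 - 49*d - 49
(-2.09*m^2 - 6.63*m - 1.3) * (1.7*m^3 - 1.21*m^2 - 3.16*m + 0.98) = -3.553*m^5 - 8.7421*m^4 + 12.4167*m^3 + 20.4756*m^2 - 2.3894*m - 1.274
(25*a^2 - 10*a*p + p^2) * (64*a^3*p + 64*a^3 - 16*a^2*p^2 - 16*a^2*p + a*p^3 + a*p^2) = 1600*a^5*p + 1600*a^5 - 1040*a^4*p^2 - 1040*a^4*p + 249*a^3*p^3 + 249*a^3*p^2 - 26*a^2*p^4 - 26*a^2*p^3 + a*p^5 + a*p^4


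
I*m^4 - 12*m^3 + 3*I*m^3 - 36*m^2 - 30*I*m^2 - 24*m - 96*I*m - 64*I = (m + 2)*(m + 4*I)*(m + 8*I)*(I*m + I)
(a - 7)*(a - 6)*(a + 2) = a^3 - 11*a^2 + 16*a + 84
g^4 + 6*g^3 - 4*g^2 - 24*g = g*(g - 2)*(g + 2)*(g + 6)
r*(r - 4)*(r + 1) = r^3 - 3*r^2 - 4*r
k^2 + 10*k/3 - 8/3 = (k - 2/3)*(k + 4)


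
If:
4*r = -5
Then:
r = -5/4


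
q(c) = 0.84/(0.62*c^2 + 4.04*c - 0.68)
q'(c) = 0.84*(-1.24*c - 4.04)/(0.62*c^2 + 4.04*c - 0.68)^2 = (-1.0416*c - 3.3936)/(0.62*c^2 + 4.04*c - 0.68)^2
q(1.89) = 0.09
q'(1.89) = -0.06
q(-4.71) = -0.14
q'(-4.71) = 0.04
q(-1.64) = -0.15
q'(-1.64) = -0.05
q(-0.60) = -0.29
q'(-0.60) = -0.33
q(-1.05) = -0.20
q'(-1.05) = -0.13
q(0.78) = 0.29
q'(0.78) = -0.52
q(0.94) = 0.23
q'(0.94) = -0.33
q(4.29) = 0.03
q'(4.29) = -0.01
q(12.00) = 0.01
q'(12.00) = -0.00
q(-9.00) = 0.06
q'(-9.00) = 0.03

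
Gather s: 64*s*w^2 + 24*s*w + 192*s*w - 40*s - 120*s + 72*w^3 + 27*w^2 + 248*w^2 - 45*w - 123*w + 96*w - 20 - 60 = s*(64*w^2 + 216*w - 160) + 72*w^3 + 275*w^2 - 72*w - 80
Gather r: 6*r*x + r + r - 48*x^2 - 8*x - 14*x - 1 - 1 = r*(6*x + 2) - 48*x^2 - 22*x - 2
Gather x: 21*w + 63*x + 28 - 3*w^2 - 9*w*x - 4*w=-3*w^2 + 17*w + x*(63 - 9*w) + 28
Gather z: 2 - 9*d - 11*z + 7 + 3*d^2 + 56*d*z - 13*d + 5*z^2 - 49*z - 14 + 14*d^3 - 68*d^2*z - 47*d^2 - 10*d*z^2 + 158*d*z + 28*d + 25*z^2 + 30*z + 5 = 14*d^3 - 44*d^2 + 6*d + z^2*(30 - 10*d) + z*(-68*d^2 + 214*d - 30)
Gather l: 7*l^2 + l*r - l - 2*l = 7*l^2 + l*(r - 3)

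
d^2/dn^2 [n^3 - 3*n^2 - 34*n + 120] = 6*n - 6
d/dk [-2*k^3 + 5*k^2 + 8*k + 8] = -6*k^2 + 10*k + 8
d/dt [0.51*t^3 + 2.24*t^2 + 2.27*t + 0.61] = 1.53*t^2 + 4.48*t + 2.27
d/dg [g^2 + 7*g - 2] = 2*g + 7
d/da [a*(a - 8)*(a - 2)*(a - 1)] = 4*a^3 - 33*a^2 + 52*a - 16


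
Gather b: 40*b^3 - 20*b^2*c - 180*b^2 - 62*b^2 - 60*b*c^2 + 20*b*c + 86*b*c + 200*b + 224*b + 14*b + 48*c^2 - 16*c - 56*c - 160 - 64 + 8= 40*b^3 + b^2*(-20*c - 242) + b*(-60*c^2 + 106*c + 438) + 48*c^2 - 72*c - 216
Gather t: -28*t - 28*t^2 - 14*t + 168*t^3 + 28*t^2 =168*t^3 - 42*t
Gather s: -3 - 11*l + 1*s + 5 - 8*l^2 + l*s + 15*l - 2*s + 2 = -8*l^2 + 4*l + s*(l - 1) + 4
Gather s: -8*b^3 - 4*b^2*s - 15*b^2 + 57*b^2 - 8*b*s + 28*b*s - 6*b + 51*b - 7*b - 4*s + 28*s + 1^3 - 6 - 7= -8*b^3 + 42*b^2 + 38*b + s*(-4*b^2 + 20*b + 24) - 12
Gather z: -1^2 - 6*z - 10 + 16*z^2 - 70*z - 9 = 16*z^2 - 76*z - 20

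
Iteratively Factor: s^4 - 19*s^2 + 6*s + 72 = (s + 2)*(s^3 - 2*s^2 - 15*s + 36) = (s - 3)*(s + 2)*(s^2 + s - 12) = (s - 3)*(s + 2)*(s + 4)*(s - 3)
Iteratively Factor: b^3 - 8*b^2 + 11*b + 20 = (b - 5)*(b^2 - 3*b - 4) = (b - 5)*(b - 4)*(b + 1)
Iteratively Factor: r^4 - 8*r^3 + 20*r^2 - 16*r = (r - 2)*(r^3 - 6*r^2 + 8*r) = r*(r - 2)*(r^2 - 6*r + 8) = r*(r - 4)*(r - 2)*(r - 2)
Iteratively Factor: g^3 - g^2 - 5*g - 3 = (g + 1)*(g^2 - 2*g - 3) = (g - 3)*(g + 1)*(g + 1)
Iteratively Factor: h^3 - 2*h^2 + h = (h - 1)*(h^2 - h) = h*(h - 1)*(h - 1)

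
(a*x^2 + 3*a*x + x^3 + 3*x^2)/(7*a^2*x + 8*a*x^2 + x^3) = (x + 3)/(7*a + x)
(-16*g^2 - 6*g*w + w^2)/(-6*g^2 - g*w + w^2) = (-8*g + w)/(-3*g + w)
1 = 1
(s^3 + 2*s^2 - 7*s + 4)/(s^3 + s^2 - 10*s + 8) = (s - 1)/(s - 2)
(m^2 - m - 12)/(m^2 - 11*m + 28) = (m + 3)/(m - 7)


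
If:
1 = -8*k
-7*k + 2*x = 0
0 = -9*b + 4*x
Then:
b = -7/36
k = -1/8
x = -7/16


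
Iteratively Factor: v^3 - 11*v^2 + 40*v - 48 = (v - 4)*(v^2 - 7*v + 12) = (v - 4)^2*(v - 3)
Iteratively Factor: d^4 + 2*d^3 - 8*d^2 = (d + 4)*(d^3 - 2*d^2) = (d - 2)*(d + 4)*(d^2) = d*(d - 2)*(d + 4)*(d)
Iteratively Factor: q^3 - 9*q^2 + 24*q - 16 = (q - 1)*(q^2 - 8*q + 16) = (q - 4)*(q - 1)*(q - 4)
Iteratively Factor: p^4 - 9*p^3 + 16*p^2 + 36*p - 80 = (p + 2)*(p^3 - 11*p^2 + 38*p - 40) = (p - 2)*(p + 2)*(p^2 - 9*p + 20) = (p - 4)*(p - 2)*(p + 2)*(p - 5)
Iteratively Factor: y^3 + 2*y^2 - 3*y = (y + 3)*(y^2 - y) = y*(y + 3)*(y - 1)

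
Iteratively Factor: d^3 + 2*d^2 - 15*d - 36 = (d + 3)*(d^2 - d - 12) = (d + 3)^2*(d - 4)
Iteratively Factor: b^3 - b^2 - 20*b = (b)*(b^2 - b - 20) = b*(b - 5)*(b + 4)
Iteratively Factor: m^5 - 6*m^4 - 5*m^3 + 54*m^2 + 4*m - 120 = (m - 5)*(m^4 - m^3 - 10*m^2 + 4*m + 24) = (m - 5)*(m + 2)*(m^3 - 3*m^2 - 4*m + 12) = (m - 5)*(m - 3)*(m + 2)*(m^2 - 4) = (m - 5)*(m - 3)*(m - 2)*(m + 2)*(m + 2)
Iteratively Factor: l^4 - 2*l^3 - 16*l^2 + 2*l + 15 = (l - 1)*(l^3 - l^2 - 17*l - 15) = (l - 1)*(l + 3)*(l^2 - 4*l - 5) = (l - 5)*(l - 1)*(l + 3)*(l + 1)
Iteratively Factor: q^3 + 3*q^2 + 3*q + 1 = (q + 1)*(q^2 + 2*q + 1) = (q + 1)^2*(q + 1)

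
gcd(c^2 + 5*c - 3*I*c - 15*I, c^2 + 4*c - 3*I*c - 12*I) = c - 3*I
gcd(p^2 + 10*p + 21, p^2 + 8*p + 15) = p + 3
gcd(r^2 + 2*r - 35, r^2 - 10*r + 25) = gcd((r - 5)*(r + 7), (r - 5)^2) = r - 5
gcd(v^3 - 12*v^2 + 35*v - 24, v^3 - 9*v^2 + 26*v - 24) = v - 3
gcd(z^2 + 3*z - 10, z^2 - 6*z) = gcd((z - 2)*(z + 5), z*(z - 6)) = 1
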